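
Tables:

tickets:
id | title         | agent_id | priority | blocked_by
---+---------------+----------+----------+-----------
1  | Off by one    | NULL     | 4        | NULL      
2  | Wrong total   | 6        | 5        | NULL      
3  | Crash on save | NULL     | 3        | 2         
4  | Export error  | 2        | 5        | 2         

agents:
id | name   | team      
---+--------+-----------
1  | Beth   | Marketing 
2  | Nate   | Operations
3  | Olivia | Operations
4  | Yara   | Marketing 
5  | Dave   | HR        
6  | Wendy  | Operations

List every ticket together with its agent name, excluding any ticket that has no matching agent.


INNER JOIN keeps only tickets rows whose agent_id matches an id in agents. Walk through each ticket:
  - ticket 1 (Off by one): agent_id=NULL, no match -> dropped
  - ticket 2 (Wrong total): agent_id=6 -> matches Wendy
  - ticket 3 (Crash on save): agent_id=NULL, no match -> dropped
  - ticket 4 (Export error): agent_id=2 -> matches Nate
So 2 of 4 rows are dropped.

SQL:
SELECT a.title, b.name AS agent
FROM tickets a
INNER JOIN agents b ON a.agent_id = b.id

Result:
title        | agent
-------------+------
Wrong total  | Wendy
Export error | Nate 


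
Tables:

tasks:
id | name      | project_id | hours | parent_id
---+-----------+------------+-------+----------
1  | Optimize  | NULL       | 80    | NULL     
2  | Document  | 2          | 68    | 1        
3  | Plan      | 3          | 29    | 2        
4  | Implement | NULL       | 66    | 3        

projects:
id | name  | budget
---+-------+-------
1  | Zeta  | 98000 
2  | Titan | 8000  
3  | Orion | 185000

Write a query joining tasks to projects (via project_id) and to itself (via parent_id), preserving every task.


Two LEFT JOINs from the same base table tasks: one to projects via project_id, one to tasks itself via parent_id. Both are LEFT so every task is preserved.
Match against projects:
  - task 1 (Optimize): project_id=NULL, no match -> kept with NULL
  - task 2 (Document): project_id=2 -> matches Titan
  - task 3 (Plan): project_id=3 -> matches Orion
  - task 4 (Implement): project_id=NULL, no match -> kept with NULL
Match against tasks (self):
  - task 1 (Optimize): parent_id=NULL -> NULL
  - task 2 (Document): parent_id=1 -> Optimize
  - task 3 (Plan): parent_id=2 -> Document
  - task 4 (Implement): parent_id=3 -> Plan

SQL:
SELECT a.name, b.name AS project, c.name AS parent
FROM tasks a
LEFT JOIN projects b ON a.project_id = b.id
LEFT JOIN tasks c ON a.parent_id = c.id

Result:
name      | project | parent  
----------+---------+---------
Optimize  | NULL    | NULL    
Document  | Titan   | Optimize
Plan      | Orion   | Document
Implement | NULL    | Plan    


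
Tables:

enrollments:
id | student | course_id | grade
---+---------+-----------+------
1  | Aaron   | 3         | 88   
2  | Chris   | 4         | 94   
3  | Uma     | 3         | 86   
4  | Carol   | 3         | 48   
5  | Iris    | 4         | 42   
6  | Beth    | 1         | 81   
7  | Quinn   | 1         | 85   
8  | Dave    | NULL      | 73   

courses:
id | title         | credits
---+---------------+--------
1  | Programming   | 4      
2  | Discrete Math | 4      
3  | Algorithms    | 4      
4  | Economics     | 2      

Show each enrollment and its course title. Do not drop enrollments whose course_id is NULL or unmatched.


LEFT JOIN keeps every row from enrollments (the left table); where course_id has no match in courses, the course columns become NULL. Walk through each enrollment:
  - enrollment 1 (Aaron): course_id=3 -> matches Algorithms
  - enrollment 2 (Chris): course_id=4 -> matches Economics
  - enrollment 3 (Uma): course_id=3 -> matches Algorithms
  - enrollment 4 (Carol): course_id=3 -> matches Algorithms
  - enrollment 5 (Iris): course_id=4 -> matches Economics
  - enrollment 6 (Beth): course_id=1 -> matches Programming
  - enrollment 7 (Quinn): course_id=1 -> matches Programming
  - enrollment 8 (Dave): course_id=NULL, no match -> kept with NULL
All 8 rows appear; 1 has NULL course.

SQL:
SELECT a.student, b.title AS course
FROM enrollments a
LEFT JOIN courses b ON a.course_id = b.id

Result:
student | course     
--------+------------
Aaron   | Algorithms 
Chris   | Economics  
Uma     | Algorithms 
Carol   | Algorithms 
Iris    | Economics  
Beth    | Programming
Quinn   | Programming
Dave    | NULL       


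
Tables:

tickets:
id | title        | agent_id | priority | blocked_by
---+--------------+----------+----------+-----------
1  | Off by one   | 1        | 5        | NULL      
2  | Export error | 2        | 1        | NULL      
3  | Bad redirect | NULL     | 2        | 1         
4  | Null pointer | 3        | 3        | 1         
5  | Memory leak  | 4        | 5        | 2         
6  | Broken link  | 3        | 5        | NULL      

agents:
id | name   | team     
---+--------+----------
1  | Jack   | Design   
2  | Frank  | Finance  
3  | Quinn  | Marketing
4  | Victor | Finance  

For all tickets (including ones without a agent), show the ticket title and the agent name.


LEFT JOIN keeps every row from tickets (the left table); where agent_id has no match in agents, the agent columns become NULL. Walk through each ticket:
  - ticket 1 (Off by one): agent_id=1 -> matches Jack
  - ticket 2 (Export error): agent_id=2 -> matches Frank
  - ticket 3 (Bad redirect): agent_id=NULL, no match -> kept with NULL
  - ticket 4 (Null pointer): agent_id=3 -> matches Quinn
  - ticket 5 (Memory leak): agent_id=4 -> matches Victor
  - ticket 6 (Broken link): agent_id=3 -> matches Quinn
All 6 rows appear; 1 has NULL agent.

SQL:
SELECT a.title, b.name AS agent
FROM tickets a
LEFT JOIN agents b ON a.agent_id = b.id

Result:
title        | agent 
-------------+-------
Off by one   | Jack  
Export error | Frank 
Bad redirect | NULL  
Null pointer | Quinn 
Memory leak  | Victor
Broken link  | Quinn 


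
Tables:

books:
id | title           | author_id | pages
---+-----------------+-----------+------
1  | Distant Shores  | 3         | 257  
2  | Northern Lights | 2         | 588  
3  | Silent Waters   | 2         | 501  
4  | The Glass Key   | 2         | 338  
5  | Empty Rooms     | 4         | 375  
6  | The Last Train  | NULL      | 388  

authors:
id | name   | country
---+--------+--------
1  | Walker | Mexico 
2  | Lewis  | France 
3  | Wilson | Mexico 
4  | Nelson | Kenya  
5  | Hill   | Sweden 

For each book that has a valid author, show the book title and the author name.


INNER JOIN keeps only books rows whose author_id matches an id in authors. Walk through each book:
  - book 1 (Distant Shores): author_id=3 -> matches Wilson
  - book 2 (Northern Lights): author_id=2 -> matches Lewis
  - book 3 (Silent Waters): author_id=2 -> matches Lewis
  - book 4 (The Glass Key): author_id=2 -> matches Lewis
  - book 5 (Empty Rooms): author_id=4 -> matches Nelson
  - book 6 (The Last Train): author_id=NULL, no match -> dropped
So 1 of 6 rows is dropped.

SQL:
SELECT a.title, b.name AS author
FROM books a
INNER JOIN authors b ON a.author_id = b.id

Result:
title           | author
----------------+-------
Distant Shores  | Wilson
Northern Lights | Lewis 
Silent Waters   | Lewis 
The Glass Key   | Lewis 
Empty Rooms     | Nelson


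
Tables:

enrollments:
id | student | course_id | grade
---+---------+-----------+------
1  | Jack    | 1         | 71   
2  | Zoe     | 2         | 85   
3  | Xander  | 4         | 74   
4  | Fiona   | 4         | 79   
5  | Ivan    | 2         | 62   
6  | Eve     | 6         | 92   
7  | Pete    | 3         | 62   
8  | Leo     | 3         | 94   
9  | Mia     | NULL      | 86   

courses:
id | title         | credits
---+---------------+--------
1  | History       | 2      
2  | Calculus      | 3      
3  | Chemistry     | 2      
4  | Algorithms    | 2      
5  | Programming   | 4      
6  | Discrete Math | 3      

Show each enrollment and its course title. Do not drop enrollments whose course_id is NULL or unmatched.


LEFT JOIN keeps every row from enrollments (the left table); where course_id has no match in courses, the course columns become NULL. Walk through each enrollment:
  - enrollment 1 (Jack): course_id=1 -> matches History
  - enrollment 2 (Zoe): course_id=2 -> matches Calculus
  - enrollment 3 (Xander): course_id=4 -> matches Algorithms
  - enrollment 4 (Fiona): course_id=4 -> matches Algorithms
  - enrollment 5 (Ivan): course_id=2 -> matches Calculus
  - enrollment 6 (Eve): course_id=6 -> matches Discrete Math
  - enrollment 7 (Pete): course_id=3 -> matches Chemistry
  - enrollment 8 (Leo): course_id=3 -> matches Chemistry
  - enrollment 9 (Mia): course_id=NULL, no match -> kept with NULL
All 9 rows appear; 1 has NULL course.

SQL:
SELECT a.student, b.title AS course
FROM enrollments a
LEFT JOIN courses b ON a.course_id = b.id

Result:
student | course       
--------+--------------
Jack    | History      
Zoe     | Calculus     
Xander  | Algorithms   
Fiona   | Algorithms   
Ivan    | Calculus     
Eve     | Discrete Math
Pete    | Chemistry    
Leo     | Chemistry    
Mia     | NULL         


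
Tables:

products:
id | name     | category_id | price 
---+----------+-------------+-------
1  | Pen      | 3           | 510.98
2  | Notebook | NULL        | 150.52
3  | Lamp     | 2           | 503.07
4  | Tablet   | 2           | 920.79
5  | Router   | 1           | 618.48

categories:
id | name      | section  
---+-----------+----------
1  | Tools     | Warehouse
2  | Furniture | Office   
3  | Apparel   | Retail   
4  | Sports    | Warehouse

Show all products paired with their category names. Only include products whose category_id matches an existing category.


INNER JOIN keeps only products rows whose category_id matches an id in categories. Walk through each product:
  - product 1 (Pen): category_id=3 -> matches Apparel
  - product 2 (Notebook): category_id=NULL, no match -> dropped
  - product 3 (Lamp): category_id=2 -> matches Furniture
  - product 4 (Tablet): category_id=2 -> matches Furniture
  - product 5 (Router): category_id=1 -> matches Tools
So 1 of 5 rows is dropped.

SQL:
SELECT a.name, b.name AS category
FROM products a
INNER JOIN categories b ON a.category_id = b.id

Result:
name   | category 
-------+----------
Pen    | Apparel  
Lamp   | Furniture
Tablet | Furniture
Router | Tools    


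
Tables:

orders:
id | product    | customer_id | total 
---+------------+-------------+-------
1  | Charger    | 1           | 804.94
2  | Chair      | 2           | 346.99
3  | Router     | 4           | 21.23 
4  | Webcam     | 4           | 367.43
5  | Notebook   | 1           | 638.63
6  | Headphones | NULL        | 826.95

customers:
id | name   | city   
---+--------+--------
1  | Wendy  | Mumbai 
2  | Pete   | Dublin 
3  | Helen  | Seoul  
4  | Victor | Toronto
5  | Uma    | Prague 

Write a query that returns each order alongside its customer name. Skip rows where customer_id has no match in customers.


INNER JOIN keeps only orders rows whose customer_id matches an id in customers. Walk through each order:
  - order 1 (Charger): customer_id=1 -> matches Wendy
  - order 2 (Chair): customer_id=2 -> matches Pete
  - order 3 (Router): customer_id=4 -> matches Victor
  - order 4 (Webcam): customer_id=4 -> matches Victor
  - order 5 (Notebook): customer_id=1 -> matches Wendy
  - order 6 (Headphones): customer_id=NULL, no match -> dropped
So 1 of 6 rows is dropped.

SQL:
SELECT a.product, b.name AS customer
FROM orders a
INNER JOIN customers b ON a.customer_id = b.id

Result:
product  | customer
---------+---------
Charger  | Wendy   
Chair    | Pete    
Router   | Victor  
Webcam   | Victor  
Notebook | Wendy   


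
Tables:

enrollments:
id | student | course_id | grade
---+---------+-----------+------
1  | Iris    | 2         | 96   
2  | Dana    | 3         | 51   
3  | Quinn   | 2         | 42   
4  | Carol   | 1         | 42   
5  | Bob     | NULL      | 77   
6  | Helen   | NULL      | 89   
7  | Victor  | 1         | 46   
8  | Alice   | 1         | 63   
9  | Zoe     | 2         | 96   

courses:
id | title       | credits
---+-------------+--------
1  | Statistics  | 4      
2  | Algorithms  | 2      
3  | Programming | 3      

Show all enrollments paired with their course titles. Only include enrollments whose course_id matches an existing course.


INNER JOIN keeps only enrollments rows whose course_id matches an id in courses. Walk through each enrollment:
  - enrollment 1 (Iris): course_id=2 -> matches Algorithms
  - enrollment 2 (Dana): course_id=3 -> matches Programming
  - enrollment 3 (Quinn): course_id=2 -> matches Algorithms
  - enrollment 4 (Carol): course_id=1 -> matches Statistics
  - enrollment 5 (Bob): course_id=NULL, no match -> dropped
  - enrollment 6 (Helen): course_id=NULL, no match -> dropped
  - enrollment 7 (Victor): course_id=1 -> matches Statistics
  - enrollment 8 (Alice): course_id=1 -> matches Statistics
  - enrollment 9 (Zoe): course_id=2 -> matches Algorithms
So 2 of 9 rows are dropped.

SQL:
SELECT a.student, b.title AS course
FROM enrollments a
INNER JOIN courses b ON a.course_id = b.id

Result:
student | course     
--------+------------
Iris    | Algorithms 
Dana    | Programming
Quinn   | Algorithms 
Carol   | Statistics 
Victor  | Statistics 
Alice   | Statistics 
Zoe     | Algorithms 


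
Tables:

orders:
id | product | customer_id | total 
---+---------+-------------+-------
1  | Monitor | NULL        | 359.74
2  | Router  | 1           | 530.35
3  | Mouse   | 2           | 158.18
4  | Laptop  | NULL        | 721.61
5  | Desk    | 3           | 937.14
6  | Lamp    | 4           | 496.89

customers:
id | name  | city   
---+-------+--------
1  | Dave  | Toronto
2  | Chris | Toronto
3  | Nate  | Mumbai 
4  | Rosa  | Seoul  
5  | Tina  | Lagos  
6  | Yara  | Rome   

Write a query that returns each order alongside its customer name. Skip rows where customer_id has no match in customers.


INNER JOIN keeps only orders rows whose customer_id matches an id in customers. Walk through each order:
  - order 1 (Monitor): customer_id=NULL, no match -> dropped
  - order 2 (Router): customer_id=1 -> matches Dave
  - order 3 (Mouse): customer_id=2 -> matches Chris
  - order 4 (Laptop): customer_id=NULL, no match -> dropped
  - order 5 (Desk): customer_id=3 -> matches Nate
  - order 6 (Lamp): customer_id=4 -> matches Rosa
So 2 of 6 rows are dropped.

SQL:
SELECT a.product, b.name AS customer
FROM orders a
INNER JOIN customers b ON a.customer_id = b.id

Result:
product | customer
--------+---------
Router  | Dave    
Mouse   | Chris   
Desk    | Nate    
Lamp    | Rosa    


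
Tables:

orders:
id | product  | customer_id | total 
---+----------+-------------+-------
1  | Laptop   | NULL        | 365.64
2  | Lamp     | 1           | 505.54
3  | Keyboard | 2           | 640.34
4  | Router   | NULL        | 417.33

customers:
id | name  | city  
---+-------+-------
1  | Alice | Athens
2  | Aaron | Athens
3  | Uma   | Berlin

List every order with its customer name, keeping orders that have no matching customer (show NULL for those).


LEFT JOIN keeps every row from orders (the left table); where customer_id has no match in customers, the customer columns become NULL. Walk through each order:
  - order 1 (Laptop): customer_id=NULL, no match -> kept with NULL
  - order 2 (Lamp): customer_id=1 -> matches Alice
  - order 3 (Keyboard): customer_id=2 -> matches Aaron
  - order 4 (Router): customer_id=NULL, no match -> kept with NULL
All 4 rows appear; 2 have NULL customer.

SQL:
SELECT a.product, b.name AS customer
FROM orders a
LEFT JOIN customers b ON a.customer_id = b.id

Result:
product  | customer
---------+---------
Laptop   | NULL    
Lamp     | Alice   
Keyboard | Aaron   
Router   | NULL    


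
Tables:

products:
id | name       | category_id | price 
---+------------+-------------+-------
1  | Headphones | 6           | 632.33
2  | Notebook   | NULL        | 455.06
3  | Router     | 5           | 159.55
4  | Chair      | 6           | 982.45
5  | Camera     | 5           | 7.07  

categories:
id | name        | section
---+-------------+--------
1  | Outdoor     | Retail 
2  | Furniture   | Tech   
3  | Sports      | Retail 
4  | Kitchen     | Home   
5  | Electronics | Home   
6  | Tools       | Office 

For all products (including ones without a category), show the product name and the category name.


LEFT JOIN keeps every row from products (the left table); where category_id has no match in categories, the category columns become NULL. Walk through each product:
  - product 1 (Headphones): category_id=6 -> matches Tools
  - product 2 (Notebook): category_id=NULL, no match -> kept with NULL
  - product 3 (Router): category_id=5 -> matches Electronics
  - product 4 (Chair): category_id=6 -> matches Tools
  - product 5 (Camera): category_id=5 -> matches Electronics
All 5 rows appear; 1 has NULL category.

SQL:
SELECT a.name, b.name AS category
FROM products a
LEFT JOIN categories b ON a.category_id = b.id

Result:
name       | category   
-----------+------------
Headphones | Tools      
Notebook   | NULL       
Router     | Electronics
Chair      | Tools      
Camera     | Electronics


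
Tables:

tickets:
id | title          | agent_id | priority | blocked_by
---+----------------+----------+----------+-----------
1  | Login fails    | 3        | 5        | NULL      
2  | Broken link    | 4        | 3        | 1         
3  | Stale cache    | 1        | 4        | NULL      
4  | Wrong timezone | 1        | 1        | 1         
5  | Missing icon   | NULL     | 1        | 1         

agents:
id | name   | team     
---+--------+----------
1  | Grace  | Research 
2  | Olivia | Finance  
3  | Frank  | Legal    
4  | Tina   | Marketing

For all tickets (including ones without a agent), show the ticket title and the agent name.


LEFT JOIN keeps every row from tickets (the left table); where agent_id has no match in agents, the agent columns become NULL. Walk through each ticket:
  - ticket 1 (Login fails): agent_id=3 -> matches Frank
  - ticket 2 (Broken link): agent_id=4 -> matches Tina
  - ticket 3 (Stale cache): agent_id=1 -> matches Grace
  - ticket 4 (Wrong timezone): agent_id=1 -> matches Grace
  - ticket 5 (Missing icon): agent_id=NULL, no match -> kept with NULL
All 5 rows appear; 1 has NULL agent.

SQL:
SELECT a.title, b.name AS agent
FROM tickets a
LEFT JOIN agents b ON a.agent_id = b.id

Result:
title          | agent
---------------+------
Login fails    | Frank
Broken link    | Tina 
Stale cache    | Grace
Wrong timezone | Grace
Missing icon   | NULL 


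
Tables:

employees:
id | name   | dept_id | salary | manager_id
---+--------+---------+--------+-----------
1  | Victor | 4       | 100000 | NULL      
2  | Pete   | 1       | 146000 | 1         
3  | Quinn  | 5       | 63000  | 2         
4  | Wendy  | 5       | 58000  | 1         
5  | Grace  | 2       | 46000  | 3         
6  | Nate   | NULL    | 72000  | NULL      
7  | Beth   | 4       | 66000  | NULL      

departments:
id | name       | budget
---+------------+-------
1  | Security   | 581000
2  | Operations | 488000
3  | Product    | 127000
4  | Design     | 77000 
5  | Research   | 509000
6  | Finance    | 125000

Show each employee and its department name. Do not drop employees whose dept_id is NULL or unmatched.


LEFT JOIN keeps every row from employees (the left table); where dept_id has no match in departments, the department columns become NULL. Walk through each employee:
  - employee 1 (Victor): dept_id=4 -> matches Design
  - employee 2 (Pete): dept_id=1 -> matches Security
  - employee 3 (Quinn): dept_id=5 -> matches Research
  - employee 4 (Wendy): dept_id=5 -> matches Research
  - employee 5 (Grace): dept_id=2 -> matches Operations
  - employee 6 (Nate): dept_id=NULL, no match -> kept with NULL
  - employee 7 (Beth): dept_id=4 -> matches Design
All 7 rows appear; 1 has NULL department.

SQL:
SELECT a.name, b.name AS department
FROM employees a
LEFT JOIN departments b ON a.dept_id = b.id

Result:
name   | department
-------+-----------
Victor | Design    
Pete   | Security  
Quinn  | Research  
Wendy  | Research  
Grace  | Operations
Nate   | NULL      
Beth   | Design    


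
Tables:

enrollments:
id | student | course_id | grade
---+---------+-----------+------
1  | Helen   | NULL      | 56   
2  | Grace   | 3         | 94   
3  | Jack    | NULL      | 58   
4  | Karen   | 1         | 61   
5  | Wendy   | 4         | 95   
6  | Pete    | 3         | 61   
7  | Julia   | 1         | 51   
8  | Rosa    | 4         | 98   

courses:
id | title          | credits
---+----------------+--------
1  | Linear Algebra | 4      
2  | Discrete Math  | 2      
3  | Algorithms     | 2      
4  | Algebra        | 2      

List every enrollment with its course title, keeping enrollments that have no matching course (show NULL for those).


LEFT JOIN keeps every row from enrollments (the left table); where course_id has no match in courses, the course columns become NULL. Walk through each enrollment:
  - enrollment 1 (Helen): course_id=NULL, no match -> kept with NULL
  - enrollment 2 (Grace): course_id=3 -> matches Algorithms
  - enrollment 3 (Jack): course_id=NULL, no match -> kept with NULL
  - enrollment 4 (Karen): course_id=1 -> matches Linear Algebra
  - enrollment 5 (Wendy): course_id=4 -> matches Algebra
  - enrollment 6 (Pete): course_id=3 -> matches Algorithms
  - enrollment 7 (Julia): course_id=1 -> matches Linear Algebra
  - enrollment 8 (Rosa): course_id=4 -> matches Algebra
All 8 rows appear; 2 have NULL course.

SQL:
SELECT a.student, b.title AS course
FROM enrollments a
LEFT JOIN courses b ON a.course_id = b.id

Result:
student | course        
--------+---------------
Helen   | NULL          
Grace   | Algorithms    
Jack    | NULL          
Karen   | Linear Algebra
Wendy   | Algebra       
Pete    | Algorithms    
Julia   | Linear Algebra
Rosa    | Algebra       


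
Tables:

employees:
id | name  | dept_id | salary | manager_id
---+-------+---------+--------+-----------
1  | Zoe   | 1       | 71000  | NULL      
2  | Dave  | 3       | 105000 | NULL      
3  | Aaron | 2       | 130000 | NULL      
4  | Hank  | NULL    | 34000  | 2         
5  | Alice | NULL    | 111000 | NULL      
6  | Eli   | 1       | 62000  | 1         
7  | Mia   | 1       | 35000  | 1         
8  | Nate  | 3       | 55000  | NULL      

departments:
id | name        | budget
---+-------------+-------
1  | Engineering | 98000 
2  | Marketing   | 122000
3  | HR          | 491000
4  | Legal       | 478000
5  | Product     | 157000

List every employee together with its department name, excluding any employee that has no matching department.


INNER JOIN keeps only employees rows whose dept_id matches an id in departments. Walk through each employee:
  - employee 1 (Zoe): dept_id=1 -> matches Engineering
  - employee 2 (Dave): dept_id=3 -> matches HR
  - employee 3 (Aaron): dept_id=2 -> matches Marketing
  - employee 4 (Hank): dept_id=NULL, no match -> dropped
  - employee 5 (Alice): dept_id=NULL, no match -> dropped
  - employee 6 (Eli): dept_id=1 -> matches Engineering
  - employee 7 (Mia): dept_id=1 -> matches Engineering
  - employee 8 (Nate): dept_id=3 -> matches HR
So 2 of 8 rows are dropped.

SQL:
SELECT a.name, b.name AS department
FROM employees a
INNER JOIN departments b ON a.dept_id = b.id

Result:
name  | department 
------+------------
Zoe   | Engineering
Dave  | HR         
Aaron | Marketing  
Eli   | Engineering
Mia   | Engineering
Nate  | HR         


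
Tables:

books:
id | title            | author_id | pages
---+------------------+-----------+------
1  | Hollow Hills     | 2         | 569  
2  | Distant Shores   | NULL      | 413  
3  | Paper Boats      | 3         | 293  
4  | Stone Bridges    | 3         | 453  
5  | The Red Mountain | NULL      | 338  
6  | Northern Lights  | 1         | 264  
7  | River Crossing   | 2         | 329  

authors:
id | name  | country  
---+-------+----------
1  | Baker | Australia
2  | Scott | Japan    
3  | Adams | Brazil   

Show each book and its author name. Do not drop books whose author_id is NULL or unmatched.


LEFT JOIN keeps every row from books (the left table); where author_id has no match in authors, the author columns become NULL. Walk through each book:
  - book 1 (Hollow Hills): author_id=2 -> matches Scott
  - book 2 (Distant Shores): author_id=NULL, no match -> kept with NULL
  - book 3 (Paper Boats): author_id=3 -> matches Adams
  - book 4 (Stone Bridges): author_id=3 -> matches Adams
  - book 5 (The Red Mountain): author_id=NULL, no match -> kept with NULL
  - book 6 (Northern Lights): author_id=1 -> matches Baker
  - book 7 (River Crossing): author_id=2 -> matches Scott
All 7 rows appear; 2 have NULL author.

SQL:
SELECT a.title, b.name AS author
FROM books a
LEFT JOIN authors b ON a.author_id = b.id

Result:
title            | author
-----------------+-------
Hollow Hills     | Scott 
Distant Shores   | NULL  
Paper Boats      | Adams 
Stone Bridges    | Adams 
The Red Mountain | NULL  
Northern Lights  | Baker 
River Crossing   | Scott 


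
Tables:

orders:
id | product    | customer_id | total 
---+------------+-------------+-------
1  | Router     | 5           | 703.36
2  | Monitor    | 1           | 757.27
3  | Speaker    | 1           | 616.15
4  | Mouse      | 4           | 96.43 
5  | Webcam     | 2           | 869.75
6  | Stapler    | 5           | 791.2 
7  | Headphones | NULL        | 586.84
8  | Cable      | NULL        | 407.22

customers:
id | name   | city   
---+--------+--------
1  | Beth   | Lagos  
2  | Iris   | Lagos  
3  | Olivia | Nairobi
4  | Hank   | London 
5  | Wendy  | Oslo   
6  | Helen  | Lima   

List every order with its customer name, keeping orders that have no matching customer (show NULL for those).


LEFT JOIN keeps every row from orders (the left table); where customer_id has no match in customers, the customer columns become NULL. Walk through each order:
  - order 1 (Router): customer_id=5 -> matches Wendy
  - order 2 (Monitor): customer_id=1 -> matches Beth
  - order 3 (Speaker): customer_id=1 -> matches Beth
  - order 4 (Mouse): customer_id=4 -> matches Hank
  - order 5 (Webcam): customer_id=2 -> matches Iris
  - order 6 (Stapler): customer_id=5 -> matches Wendy
  - order 7 (Headphones): customer_id=NULL, no match -> kept with NULL
  - order 8 (Cable): customer_id=NULL, no match -> kept with NULL
All 8 rows appear; 2 have NULL customer.

SQL:
SELECT a.product, b.name AS customer
FROM orders a
LEFT JOIN customers b ON a.customer_id = b.id

Result:
product    | customer
-----------+---------
Router     | Wendy   
Monitor    | Beth    
Speaker    | Beth    
Mouse      | Hank    
Webcam     | Iris    
Stapler    | Wendy   
Headphones | NULL    
Cable      | NULL    


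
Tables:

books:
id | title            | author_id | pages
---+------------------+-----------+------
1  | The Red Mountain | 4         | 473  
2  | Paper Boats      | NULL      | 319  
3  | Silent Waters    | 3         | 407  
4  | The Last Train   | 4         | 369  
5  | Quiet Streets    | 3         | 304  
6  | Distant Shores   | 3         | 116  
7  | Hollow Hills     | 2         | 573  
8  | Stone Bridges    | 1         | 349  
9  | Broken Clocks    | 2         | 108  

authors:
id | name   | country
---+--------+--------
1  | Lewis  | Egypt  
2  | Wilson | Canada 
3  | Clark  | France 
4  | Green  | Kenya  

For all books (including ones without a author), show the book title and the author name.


LEFT JOIN keeps every row from books (the left table); where author_id has no match in authors, the author columns become NULL. Walk through each book:
  - book 1 (The Red Mountain): author_id=4 -> matches Green
  - book 2 (Paper Boats): author_id=NULL, no match -> kept with NULL
  - book 3 (Silent Waters): author_id=3 -> matches Clark
  - book 4 (The Last Train): author_id=4 -> matches Green
  - book 5 (Quiet Streets): author_id=3 -> matches Clark
  - book 6 (Distant Shores): author_id=3 -> matches Clark
  - book 7 (Hollow Hills): author_id=2 -> matches Wilson
  - book 8 (Stone Bridges): author_id=1 -> matches Lewis
  - book 9 (Broken Clocks): author_id=2 -> matches Wilson
All 9 rows appear; 1 has NULL author.

SQL:
SELECT a.title, b.name AS author
FROM books a
LEFT JOIN authors b ON a.author_id = b.id

Result:
title            | author
-----------------+-------
The Red Mountain | Green 
Paper Boats      | NULL  
Silent Waters    | Clark 
The Last Train   | Green 
Quiet Streets    | Clark 
Distant Shores   | Clark 
Hollow Hills     | Wilson
Stone Bridges    | Lewis 
Broken Clocks    | Wilson


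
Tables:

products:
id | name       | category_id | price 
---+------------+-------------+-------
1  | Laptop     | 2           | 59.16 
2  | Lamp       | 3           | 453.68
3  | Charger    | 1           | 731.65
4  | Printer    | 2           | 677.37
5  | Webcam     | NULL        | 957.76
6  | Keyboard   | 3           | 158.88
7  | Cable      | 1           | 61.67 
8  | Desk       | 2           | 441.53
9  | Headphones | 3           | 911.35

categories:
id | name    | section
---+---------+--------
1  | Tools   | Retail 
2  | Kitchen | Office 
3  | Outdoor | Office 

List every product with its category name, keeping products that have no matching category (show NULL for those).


LEFT JOIN keeps every row from products (the left table); where category_id has no match in categories, the category columns become NULL. Walk through each product:
  - product 1 (Laptop): category_id=2 -> matches Kitchen
  - product 2 (Lamp): category_id=3 -> matches Outdoor
  - product 3 (Charger): category_id=1 -> matches Tools
  - product 4 (Printer): category_id=2 -> matches Kitchen
  - product 5 (Webcam): category_id=NULL, no match -> kept with NULL
  - product 6 (Keyboard): category_id=3 -> matches Outdoor
  - product 7 (Cable): category_id=1 -> matches Tools
  - product 8 (Desk): category_id=2 -> matches Kitchen
  - product 9 (Headphones): category_id=3 -> matches Outdoor
All 9 rows appear; 1 has NULL category.

SQL:
SELECT a.name, b.name AS category
FROM products a
LEFT JOIN categories b ON a.category_id = b.id

Result:
name       | category
-----------+---------
Laptop     | Kitchen 
Lamp       | Outdoor 
Charger    | Tools   
Printer    | Kitchen 
Webcam     | NULL    
Keyboard   | Outdoor 
Cable      | Tools   
Desk       | Kitchen 
Headphones | Outdoor 


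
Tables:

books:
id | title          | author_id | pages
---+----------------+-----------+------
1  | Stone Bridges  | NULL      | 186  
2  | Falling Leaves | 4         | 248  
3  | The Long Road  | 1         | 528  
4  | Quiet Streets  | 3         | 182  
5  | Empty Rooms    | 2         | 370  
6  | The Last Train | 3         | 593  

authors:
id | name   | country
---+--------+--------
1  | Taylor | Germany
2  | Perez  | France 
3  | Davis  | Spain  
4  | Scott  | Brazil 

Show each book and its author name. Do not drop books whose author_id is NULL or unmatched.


LEFT JOIN keeps every row from books (the left table); where author_id has no match in authors, the author columns become NULL. Walk through each book:
  - book 1 (Stone Bridges): author_id=NULL, no match -> kept with NULL
  - book 2 (Falling Leaves): author_id=4 -> matches Scott
  - book 3 (The Long Road): author_id=1 -> matches Taylor
  - book 4 (Quiet Streets): author_id=3 -> matches Davis
  - book 5 (Empty Rooms): author_id=2 -> matches Perez
  - book 6 (The Last Train): author_id=3 -> matches Davis
All 6 rows appear; 1 has NULL author.

SQL:
SELECT a.title, b.name AS author
FROM books a
LEFT JOIN authors b ON a.author_id = b.id

Result:
title          | author
---------------+-------
Stone Bridges  | NULL  
Falling Leaves | Scott 
The Long Road  | Taylor
Quiet Streets  | Davis 
Empty Rooms    | Perez 
The Last Train | Davis 


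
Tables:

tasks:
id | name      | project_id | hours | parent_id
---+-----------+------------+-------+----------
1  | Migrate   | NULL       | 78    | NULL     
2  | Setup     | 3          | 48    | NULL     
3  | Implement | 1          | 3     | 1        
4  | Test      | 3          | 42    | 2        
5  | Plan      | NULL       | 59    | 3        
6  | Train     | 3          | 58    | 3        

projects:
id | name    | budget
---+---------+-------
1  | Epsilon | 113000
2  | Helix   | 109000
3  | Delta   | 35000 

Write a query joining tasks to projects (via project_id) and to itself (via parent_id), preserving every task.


Two LEFT JOINs from the same base table tasks: one to projects via project_id, one to tasks itself via parent_id. Both are LEFT so every task is preserved.
Match against projects:
  - task 1 (Migrate): project_id=NULL, no match -> kept with NULL
  - task 2 (Setup): project_id=3 -> matches Delta
  - task 3 (Implement): project_id=1 -> matches Epsilon
  - task 4 (Test): project_id=3 -> matches Delta
  - task 5 (Plan): project_id=NULL, no match -> kept with NULL
  - task 6 (Train): project_id=3 -> matches Delta
Match against tasks (self):
  - task 1 (Migrate): parent_id=NULL -> NULL
  - task 2 (Setup): parent_id=NULL -> NULL
  - task 3 (Implement): parent_id=1 -> Migrate
  - task 4 (Test): parent_id=2 -> Setup
  - task 5 (Plan): parent_id=3 -> Implement
  - task 6 (Train): parent_id=3 -> Implement

SQL:
SELECT a.name, b.name AS project, c.name AS parent
FROM tasks a
LEFT JOIN projects b ON a.project_id = b.id
LEFT JOIN tasks c ON a.parent_id = c.id

Result:
name      | project | parent   
----------+---------+----------
Migrate   | NULL    | NULL     
Setup     | Delta   | NULL     
Implement | Epsilon | Migrate  
Test      | Delta   | Setup    
Plan      | NULL    | Implement
Train     | Delta   | Implement


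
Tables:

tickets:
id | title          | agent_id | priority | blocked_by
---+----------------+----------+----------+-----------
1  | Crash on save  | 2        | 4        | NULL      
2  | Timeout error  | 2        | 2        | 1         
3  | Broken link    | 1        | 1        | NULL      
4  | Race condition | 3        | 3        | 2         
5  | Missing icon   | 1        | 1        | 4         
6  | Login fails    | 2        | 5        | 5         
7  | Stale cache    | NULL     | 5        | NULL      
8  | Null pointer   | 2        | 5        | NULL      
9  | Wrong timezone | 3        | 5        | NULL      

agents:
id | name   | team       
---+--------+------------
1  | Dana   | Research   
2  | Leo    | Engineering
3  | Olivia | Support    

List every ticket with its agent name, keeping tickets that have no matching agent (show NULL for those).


LEFT JOIN keeps every row from tickets (the left table); where agent_id has no match in agents, the agent columns become NULL. Walk through each ticket:
  - ticket 1 (Crash on save): agent_id=2 -> matches Leo
  - ticket 2 (Timeout error): agent_id=2 -> matches Leo
  - ticket 3 (Broken link): agent_id=1 -> matches Dana
  - ticket 4 (Race condition): agent_id=3 -> matches Olivia
  - ticket 5 (Missing icon): agent_id=1 -> matches Dana
  - ticket 6 (Login fails): agent_id=2 -> matches Leo
  - ticket 7 (Stale cache): agent_id=NULL, no match -> kept with NULL
  - ticket 8 (Null pointer): agent_id=2 -> matches Leo
  - ticket 9 (Wrong timezone): agent_id=3 -> matches Olivia
All 9 rows appear; 1 has NULL agent.

SQL:
SELECT a.title, b.name AS agent
FROM tickets a
LEFT JOIN agents b ON a.agent_id = b.id

Result:
title          | agent 
---------------+-------
Crash on save  | Leo   
Timeout error  | Leo   
Broken link    | Dana  
Race condition | Olivia
Missing icon   | Dana  
Login fails    | Leo   
Stale cache    | NULL  
Null pointer   | Leo   
Wrong timezone | Olivia


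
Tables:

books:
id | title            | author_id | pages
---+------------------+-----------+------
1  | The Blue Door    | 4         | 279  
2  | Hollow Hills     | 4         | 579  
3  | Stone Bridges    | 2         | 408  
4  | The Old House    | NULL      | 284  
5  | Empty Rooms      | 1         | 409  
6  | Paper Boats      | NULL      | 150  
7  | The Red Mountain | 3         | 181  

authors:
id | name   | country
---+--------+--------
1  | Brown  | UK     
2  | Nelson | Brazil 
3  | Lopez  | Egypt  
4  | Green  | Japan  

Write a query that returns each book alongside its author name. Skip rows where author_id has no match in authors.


INNER JOIN keeps only books rows whose author_id matches an id in authors. Walk through each book:
  - book 1 (The Blue Door): author_id=4 -> matches Green
  - book 2 (Hollow Hills): author_id=4 -> matches Green
  - book 3 (Stone Bridges): author_id=2 -> matches Nelson
  - book 4 (The Old House): author_id=NULL, no match -> dropped
  - book 5 (Empty Rooms): author_id=1 -> matches Brown
  - book 6 (Paper Boats): author_id=NULL, no match -> dropped
  - book 7 (The Red Mountain): author_id=3 -> matches Lopez
So 2 of 7 rows are dropped.

SQL:
SELECT a.title, b.name AS author
FROM books a
INNER JOIN authors b ON a.author_id = b.id

Result:
title            | author
-----------------+-------
The Blue Door    | Green 
Hollow Hills     | Green 
Stone Bridges    | Nelson
Empty Rooms      | Brown 
The Red Mountain | Lopez 


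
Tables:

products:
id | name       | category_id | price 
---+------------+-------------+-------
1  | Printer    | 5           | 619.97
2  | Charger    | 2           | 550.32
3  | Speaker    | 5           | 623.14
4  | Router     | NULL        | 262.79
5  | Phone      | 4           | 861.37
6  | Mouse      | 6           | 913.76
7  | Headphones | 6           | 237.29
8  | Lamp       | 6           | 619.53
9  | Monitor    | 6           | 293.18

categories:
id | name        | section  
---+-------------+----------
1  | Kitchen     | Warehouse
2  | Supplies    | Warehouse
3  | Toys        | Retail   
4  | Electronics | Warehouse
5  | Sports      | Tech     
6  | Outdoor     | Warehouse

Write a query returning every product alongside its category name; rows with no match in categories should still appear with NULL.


LEFT JOIN keeps every row from products (the left table); where category_id has no match in categories, the category columns become NULL. Walk through each product:
  - product 1 (Printer): category_id=5 -> matches Sports
  - product 2 (Charger): category_id=2 -> matches Supplies
  - product 3 (Speaker): category_id=5 -> matches Sports
  - product 4 (Router): category_id=NULL, no match -> kept with NULL
  - product 5 (Phone): category_id=4 -> matches Electronics
  - product 6 (Mouse): category_id=6 -> matches Outdoor
  - product 7 (Headphones): category_id=6 -> matches Outdoor
  - product 8 (Lamp): category_id=6 -> matches Outdoor
  - product 9 (Monitor): category_id=6 -> matches Outdoor
All 9 rows appear; 1 has NULL category.

SQL:
SELECT a.name, b.name AS category
FROM products a
LEFT JOIN categories b ON a.category_id = b.id

Result:
name       | category   
-----------+------------
Printer    | Sports     
Charger    | Supplies   
Speaker    | Sports     
Router     | NULL       
Phone      | Electronics
Mouse      | Outdoor    
Headphones | Outdoor    
Lamp       | Outdoor    
Monitor    | Outdoor    


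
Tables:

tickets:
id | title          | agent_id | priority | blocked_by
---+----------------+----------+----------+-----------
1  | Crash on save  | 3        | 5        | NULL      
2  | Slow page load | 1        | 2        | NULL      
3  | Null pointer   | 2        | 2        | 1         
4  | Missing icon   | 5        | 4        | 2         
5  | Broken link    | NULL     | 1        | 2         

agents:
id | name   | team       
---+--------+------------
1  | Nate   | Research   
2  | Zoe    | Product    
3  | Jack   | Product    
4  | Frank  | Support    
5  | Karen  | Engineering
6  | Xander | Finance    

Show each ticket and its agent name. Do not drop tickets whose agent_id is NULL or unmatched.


LEFT JOIN keeps every row from tickets (the left table); where agent_id has no match in agents, the agent columns become NULL. Walk through each ticket:
  - ticket 1 (Crash on save): agent_id=3 -> matches Jack
  - ticket 2 (Slow page load): agent_id=1 -> matches Nate
  - ticket 3 (Null pointer): agent_id=2 -> matches Zoe
  - ticket 4 (Missing icon): agent_id=5 -> matches Karen
  - ticket 5 (Broken link): agent_id=NULL, no match -> kept with NULL
All 5 rows appear; 1 has NULL agent.

SQL:
SELECT a.title, b.name AS agent
FROM tickets a
LEFT JOIN agents b ON a.agent_id = b.id

Result:
title          | agent
---------------+------
Crash on save  | Jack 
Slow page load | Nate 
Null pointer   | Zoe  
Missing icon   | Karen
Broken link    | NULL 


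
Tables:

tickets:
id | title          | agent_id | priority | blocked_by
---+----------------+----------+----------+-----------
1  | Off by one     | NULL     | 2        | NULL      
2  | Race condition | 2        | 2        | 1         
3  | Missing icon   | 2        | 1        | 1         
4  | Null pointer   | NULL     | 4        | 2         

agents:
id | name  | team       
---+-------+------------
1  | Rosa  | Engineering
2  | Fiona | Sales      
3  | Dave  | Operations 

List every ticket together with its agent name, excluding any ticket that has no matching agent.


INNER JOIN keeps only tickets rows whose agent_id matches an id in agents. Walk through each ticket:
  - ticket 1 (Off by one): agent_id=NULL, no match -> dropped
  - ticket 2 (Race condition): agent_id=2 -> matches Fiona
  - ticket 3 (Missing icon): agent_id=2 -> matches Fiona
  - ticket 4 (Null pointer): agent_id=NULL, no match -> dropped
So 2 of 4 rows are dropped.

SQL:
SELECT a.title, b.name AS agent
FROM tickets a
INNER JOIN agents b ON a.agent_id = b.id

Result:
title          | agent
---------------+------
Race condition | Fiona
Missing icon   | Fiona
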